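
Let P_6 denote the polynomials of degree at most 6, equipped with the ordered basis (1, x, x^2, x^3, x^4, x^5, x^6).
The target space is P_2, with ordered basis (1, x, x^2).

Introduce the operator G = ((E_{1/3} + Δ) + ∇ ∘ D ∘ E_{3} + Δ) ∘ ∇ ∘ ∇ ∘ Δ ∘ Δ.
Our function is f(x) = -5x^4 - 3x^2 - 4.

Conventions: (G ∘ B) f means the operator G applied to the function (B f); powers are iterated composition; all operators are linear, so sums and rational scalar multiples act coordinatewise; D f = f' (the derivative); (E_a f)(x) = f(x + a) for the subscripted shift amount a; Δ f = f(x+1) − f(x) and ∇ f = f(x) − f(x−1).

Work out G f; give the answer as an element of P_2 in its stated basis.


g(x) = -120

Δ f = -20x^3 - 30x^2 - 26x - 8
Δ Δ f = -60x^2 - 120x - 76
∇ Δ Δ f = -120x - 60
∇ (∇ ∘ Δ ∘ Δ) f = -120
E_{1/3} (∇ ∘ ∇ ∘ Δ ∘ Δ) f = -120
Δ (∇ ∘ ∇ ∘ Δ ∘ Δ) f = 0
(E_{1/3} + Δ) (∇ ∘ ∇ ∘ Δ ∘ Δ) f = -120
E_{3} (∇ ∘ ∇ ∘ Δ ∘ Δ) f = -120
D E_{3} (∇ ∘ ∇ ∘ Δ ∘ Δ) f = 0
∇ D E_{3} (∇ ∘ ∇ ∘ Δ ∘ Δ) f = 0
Δ (∇ ∘ ∇ ∘ Δ ∘ Δ) f = 0
((E_{1/3} + Δ) + ∇ ∘ D ∘ E_{3} + Δ) (∇ ∘ ∇ ∘ Δ ∘ Δ) f = -120


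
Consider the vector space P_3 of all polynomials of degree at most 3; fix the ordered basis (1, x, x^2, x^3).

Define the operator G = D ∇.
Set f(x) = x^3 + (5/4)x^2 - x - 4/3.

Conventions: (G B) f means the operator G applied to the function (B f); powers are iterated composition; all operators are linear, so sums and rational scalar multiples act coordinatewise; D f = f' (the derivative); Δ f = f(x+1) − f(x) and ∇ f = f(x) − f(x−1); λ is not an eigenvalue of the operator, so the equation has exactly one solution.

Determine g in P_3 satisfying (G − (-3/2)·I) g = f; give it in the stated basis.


the result is g(x) = (2/3)x^3 + (5/6)x^2 - (10/3)x - 2/3

write g with unknown coordinates in the stated basis and equate coefficients in (G − (-3/2)·I) g = f
solving from the highest basis element down gives g = (2/3)x^3 + (5/6)x^2 - (10/3)x - 2/3
check: G g = 4x - 1/3
so G g − (-3/2)·g = x^3 + (5/4)x^2 - x - 4/3 = f ✓


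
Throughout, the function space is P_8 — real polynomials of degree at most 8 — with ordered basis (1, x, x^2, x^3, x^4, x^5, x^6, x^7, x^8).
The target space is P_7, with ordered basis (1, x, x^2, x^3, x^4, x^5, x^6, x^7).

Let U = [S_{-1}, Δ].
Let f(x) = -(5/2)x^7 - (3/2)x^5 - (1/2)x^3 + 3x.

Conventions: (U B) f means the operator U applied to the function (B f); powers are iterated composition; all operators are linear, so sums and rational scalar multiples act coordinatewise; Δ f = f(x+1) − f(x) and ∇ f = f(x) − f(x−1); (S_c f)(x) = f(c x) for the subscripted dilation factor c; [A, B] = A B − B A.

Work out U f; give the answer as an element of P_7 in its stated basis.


Δ f = -(35/2)x^6 - (105/2)x^5 - 95x^4 - (205/2)x^3 - 69x^2 - (53/2)x - 3/2
S_{-1} Δ f = -(35/2)x^6 + (105/2)x^5 - 95x^4 + (205/2)x^3 - 69x^2 + (53/2)x - 3/2
S_{-1} f = (5/2)x^7 + (3/2)x^5 + (1/2)x^3 - 3x
Δ S_{-1} f = (35/2)x^6 + (105/2)x^5 + 95x^4 + (205/2)x^3 + 69x^2 + (53/2)x + 3/2
[S_{-1}, Δ] f = -35x^6 - 190x^4 - 138x^2 - 3

the result is g(x) = -35x^6 - 190x^4 - 138x^2 - 3


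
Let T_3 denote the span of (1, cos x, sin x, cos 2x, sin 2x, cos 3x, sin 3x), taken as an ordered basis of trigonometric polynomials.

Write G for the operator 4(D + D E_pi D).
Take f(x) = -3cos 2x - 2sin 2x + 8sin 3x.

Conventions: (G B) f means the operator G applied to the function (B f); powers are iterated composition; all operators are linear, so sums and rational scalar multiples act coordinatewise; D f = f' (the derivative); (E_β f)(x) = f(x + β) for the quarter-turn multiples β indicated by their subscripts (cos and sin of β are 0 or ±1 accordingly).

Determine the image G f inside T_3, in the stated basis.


D f = -4cos 2x + 6sin 2x + 24cos 3x
D f = -4cos 2x + 6sin 2x + 24cos 3x
E_pi D f = -4cos 2x + 6sin 2x - 24cos 3x
D E_pi D f = 12cos 2x + 8sin 2x + 72sin 3x
(D + D E_pi D) f = 8cos 2x + 14sin 2x + 24cos 3x + 72sin 3x
(4(D + D E_pi D)) f = 32cos 2x + 56sin 2x + 96cos 3x + 288sin 3x

g(x) = 32cos 2x + 56sin 2x + 96cos 3x + 288sin 3x


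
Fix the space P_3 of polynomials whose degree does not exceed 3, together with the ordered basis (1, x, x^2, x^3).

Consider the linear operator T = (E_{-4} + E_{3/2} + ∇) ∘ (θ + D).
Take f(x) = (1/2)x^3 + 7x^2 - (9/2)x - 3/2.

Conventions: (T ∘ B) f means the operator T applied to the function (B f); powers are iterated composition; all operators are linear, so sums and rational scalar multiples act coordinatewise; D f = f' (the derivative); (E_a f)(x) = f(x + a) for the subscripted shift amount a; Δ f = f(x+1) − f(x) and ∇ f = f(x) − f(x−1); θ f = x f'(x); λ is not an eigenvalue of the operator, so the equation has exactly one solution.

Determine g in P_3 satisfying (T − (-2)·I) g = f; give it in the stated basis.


write g with unknown coordinates in the stated basis and equate coefficients in (T − (-2)·I) g = f
solving from the highest basis element down gives g = (1/16)x^3 + (239/192)x^2 - (2141/768)x - 48187/3072
check: T g = (3/8)x^3 + (433/96)x^2 + (413/384)x + 45883/1536
so T g − (-2)·g = (1/2)x^3 + 7x^2 - (9/2)x - 3/2 = f ✓

the result is g(x) = (1/16)x^3 + (239/192)x^2 - (2141/768)x - 48187/3072


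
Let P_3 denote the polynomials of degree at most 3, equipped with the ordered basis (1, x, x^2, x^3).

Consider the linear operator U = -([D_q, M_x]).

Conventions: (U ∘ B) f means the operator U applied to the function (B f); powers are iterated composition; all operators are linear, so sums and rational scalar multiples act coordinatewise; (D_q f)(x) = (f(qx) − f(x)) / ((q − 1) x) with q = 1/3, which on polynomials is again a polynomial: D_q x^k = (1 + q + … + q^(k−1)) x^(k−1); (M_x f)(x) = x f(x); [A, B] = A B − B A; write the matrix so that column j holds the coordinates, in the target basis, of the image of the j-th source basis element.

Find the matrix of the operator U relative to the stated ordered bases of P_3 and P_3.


image of 1: -1
image of x: -(1/3)x
image of x^2: -(1/9)x^2
image of x^3: -(1/27)x^3
each image's coordinates form column j of the matrix

the matrix is [[-1, 0, 0, 0]; [0, -1/3, 0, 0]; [0, 0, -1/9, 0]; [0, 0, 0, -1/27]] (rows listed top to bottom)


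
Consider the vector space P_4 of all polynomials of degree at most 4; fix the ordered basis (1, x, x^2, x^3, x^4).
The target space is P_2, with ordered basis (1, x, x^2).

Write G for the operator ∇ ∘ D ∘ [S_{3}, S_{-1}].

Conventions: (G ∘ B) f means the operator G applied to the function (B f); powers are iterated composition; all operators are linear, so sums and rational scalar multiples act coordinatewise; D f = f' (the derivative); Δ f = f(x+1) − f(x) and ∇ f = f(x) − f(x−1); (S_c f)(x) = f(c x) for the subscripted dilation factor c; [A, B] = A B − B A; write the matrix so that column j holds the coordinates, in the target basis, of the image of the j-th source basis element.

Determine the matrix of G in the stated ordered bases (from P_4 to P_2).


the matrix is [[0, 0, 0, 0, 0]; [0, 0, 0, 0, 0]; [0, 0, 0, 0, 0]] (rows listed top to bottom)

image of 1: 0
image of x: 0
image of x^2: 0
image of x^3: 0
image of x^4: 0
each image's coordinates form column j of the matrix


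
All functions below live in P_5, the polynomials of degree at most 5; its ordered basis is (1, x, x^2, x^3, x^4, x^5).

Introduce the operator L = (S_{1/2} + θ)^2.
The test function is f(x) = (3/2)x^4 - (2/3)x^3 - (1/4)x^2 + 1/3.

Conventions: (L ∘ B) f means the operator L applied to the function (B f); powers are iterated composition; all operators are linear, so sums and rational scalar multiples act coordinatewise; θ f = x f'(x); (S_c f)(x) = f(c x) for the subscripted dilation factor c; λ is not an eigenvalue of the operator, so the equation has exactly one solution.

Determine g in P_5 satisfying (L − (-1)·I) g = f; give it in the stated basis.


write g with unknown coordinates in the stated basis and equate coefficients in (L − (-1)·I) g = f
solving from the highest basis element down gives g = (384/4481)x^4 - (128/2067)x^3 - (4/97)x^2 + 1/6
check: L g = (12675/8962)x^4 - (1250/2067)x^3 - (81/388)x^2 + 1/6
so L g − (-1)·g = (3/2)x^4 - (2/3)x^3 - (1/4)x^2 + 1/3 = f ✓

g(x) = (384/4481)x^4 - (128/2067)x^3 - (4/97)x^2 + 1/6


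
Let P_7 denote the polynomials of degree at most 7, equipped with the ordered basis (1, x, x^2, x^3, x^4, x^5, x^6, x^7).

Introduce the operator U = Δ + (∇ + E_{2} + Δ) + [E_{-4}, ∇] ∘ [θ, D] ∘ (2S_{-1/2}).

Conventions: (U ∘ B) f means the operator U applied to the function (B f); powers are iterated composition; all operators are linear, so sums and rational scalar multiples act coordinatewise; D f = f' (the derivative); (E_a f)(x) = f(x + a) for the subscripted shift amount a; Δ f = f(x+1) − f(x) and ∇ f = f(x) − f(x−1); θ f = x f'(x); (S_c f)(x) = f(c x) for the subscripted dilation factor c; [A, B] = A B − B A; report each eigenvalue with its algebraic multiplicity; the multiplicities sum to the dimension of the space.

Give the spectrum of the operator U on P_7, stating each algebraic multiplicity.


λ = 1 (multiplicity 8)

image of 1: 1
image of x: x + 5
image of x^2: x^2 + 10x + 5
image of x^3: x^3 + 15x^2 + 15x + 11
image of x^4: x^4 + 20x^3 + 30x^2 + 44x + 17
image of x^5: x^5 + 25x^4 + 50x^3 + 110x^2 + 85x + 35
image of x^6: x^6 + 30x^5 + 75x^4 + 220x^3 + 255x^2 + 210x + 65
image of x^7: x^7 + 35x^6 + 105x^5 + 385x^4 + 595x^3 + 735x^2 + 455x + 131
the matrix is upper triangular; its diagonal is (1, 1, 1, 1, 1, 1, 1, 1)
for a triangular matrix the eigenvalues are the diagonal entries, with algebraic multiplicity their repetition count


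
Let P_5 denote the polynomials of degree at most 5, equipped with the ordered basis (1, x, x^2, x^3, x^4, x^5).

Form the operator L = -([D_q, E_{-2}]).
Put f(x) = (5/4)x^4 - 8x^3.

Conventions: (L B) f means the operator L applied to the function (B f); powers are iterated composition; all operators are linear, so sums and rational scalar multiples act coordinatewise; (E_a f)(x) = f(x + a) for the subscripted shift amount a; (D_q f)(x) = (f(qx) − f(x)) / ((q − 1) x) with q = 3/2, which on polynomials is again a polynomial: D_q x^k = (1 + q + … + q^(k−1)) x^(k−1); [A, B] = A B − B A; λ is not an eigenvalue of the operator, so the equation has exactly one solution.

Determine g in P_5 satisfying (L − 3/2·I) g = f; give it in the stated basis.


write g with unknown coordinates in the stated basis and equate coefficients in (L − 3/2·I) g = f
solving from the highest basis element down gives g = -(5/6)x^4 + (16/3)x^3 + (215/36)x^2 - (631/18)x + 2119/54
check: L g = (215/24)x^2 - (631/12)x + 2119/36
so L g − 3/2·g = (5/4)x^4 - 8x^3 = f ✓

g(x) = -(5/6)x^4 + (16/3)x^3 + (215/36)x^2 - (631/18)x + 2119/54


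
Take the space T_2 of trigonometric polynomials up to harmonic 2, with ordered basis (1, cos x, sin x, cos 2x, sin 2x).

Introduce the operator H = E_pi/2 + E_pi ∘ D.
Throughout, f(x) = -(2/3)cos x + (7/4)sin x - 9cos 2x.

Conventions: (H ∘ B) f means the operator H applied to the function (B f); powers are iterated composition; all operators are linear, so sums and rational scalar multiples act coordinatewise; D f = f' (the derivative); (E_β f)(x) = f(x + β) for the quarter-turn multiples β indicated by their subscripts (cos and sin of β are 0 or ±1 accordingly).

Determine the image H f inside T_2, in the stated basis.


the image equals g(x) = 9cos 2x + 18sin 2x

E_pi/2 f = (7/4)cos x + (2/3)sin x + 9cos 2x
D f = (7/4)cos x + (2/3)sin x + 18sin 2x
E_pi D f = -(7/4)cos x - (2/3)sin x + 18sin 2x
(E_pi/2 + E_pi ∘ D) f = 9cos 2x + 18sin 2x


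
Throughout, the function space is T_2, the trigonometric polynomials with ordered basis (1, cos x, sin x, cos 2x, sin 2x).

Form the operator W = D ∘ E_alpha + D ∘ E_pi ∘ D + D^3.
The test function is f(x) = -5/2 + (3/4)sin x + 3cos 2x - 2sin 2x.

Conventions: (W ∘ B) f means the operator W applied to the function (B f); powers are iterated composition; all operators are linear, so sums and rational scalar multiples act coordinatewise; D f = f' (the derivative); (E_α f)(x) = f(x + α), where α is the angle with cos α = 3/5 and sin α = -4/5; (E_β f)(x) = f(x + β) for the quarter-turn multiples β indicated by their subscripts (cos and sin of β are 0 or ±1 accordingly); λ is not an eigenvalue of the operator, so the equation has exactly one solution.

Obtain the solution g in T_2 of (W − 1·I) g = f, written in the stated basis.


the image equals g(x) = 5/2 + (3/8)cos x + (3/4)sin x - (659/2069)cos 2x - (488/2069)sin 2x

write g with unknown coordinates in the stated basis and equate coefficients in (W − 1·I) g = f
solving from the highest basis element down gives g = 5/2 + (3/8)cos x + (3/4)sin x - (659/2069)cos 2x - (488/2069)sin 2x
check: W g = (3/8)cos x + (3/2)sin x + (5548/2069)cos 2x - (4626/2069)sin 2x
so W g − 1·g = -5/2 + (3/4)sin x + 3cos 2x - 2sin 2x = f ✓


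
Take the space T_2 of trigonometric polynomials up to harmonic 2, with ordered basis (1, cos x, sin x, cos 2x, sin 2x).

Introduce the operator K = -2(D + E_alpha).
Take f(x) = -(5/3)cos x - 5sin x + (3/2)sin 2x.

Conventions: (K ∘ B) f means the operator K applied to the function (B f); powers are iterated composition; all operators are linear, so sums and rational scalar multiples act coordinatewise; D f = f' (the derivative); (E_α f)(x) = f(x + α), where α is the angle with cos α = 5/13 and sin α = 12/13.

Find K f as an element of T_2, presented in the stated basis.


g(x) = (800/39)cos x - (100/39)sin x - (1374/169)cos 2x + (357/169)sin 2x

D f = -5cos x + (5/3)sin x + 3cos 2x
E_alpha f = -(205/39)cos x - (5/13)sin x + (180/169)cos 2x - (357/338)sin 2x
(D + E_alpha) f = -(400/39)cos x + (50/39)sin x + (687/169)cos 2x - (357/338)sin 2x
(-2(D + E_alpha)) f = (800/39)cos x - (100/39)sin x - (1374/169)cos 2x + (357/169)sin 2x


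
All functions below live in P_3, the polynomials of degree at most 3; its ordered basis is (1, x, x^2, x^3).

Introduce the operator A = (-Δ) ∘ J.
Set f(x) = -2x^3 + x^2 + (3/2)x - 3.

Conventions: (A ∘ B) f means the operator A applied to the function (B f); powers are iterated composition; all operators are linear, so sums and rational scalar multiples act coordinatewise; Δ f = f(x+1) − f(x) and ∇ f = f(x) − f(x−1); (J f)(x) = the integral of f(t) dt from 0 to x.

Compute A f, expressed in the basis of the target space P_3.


the image equals g(x) = 2x^3 + 2x^2 - (1/2)x + 29/12

J f = -(1/2)x^4 + (1/3)x^3 + (3/4)x^2 - 3x
Δ J f = -2x^3 - 2x^2 + (1/2)x - 29/12
(-Δ) J f = 2x^3 + 2x^2 - (1/2)x + 29/12


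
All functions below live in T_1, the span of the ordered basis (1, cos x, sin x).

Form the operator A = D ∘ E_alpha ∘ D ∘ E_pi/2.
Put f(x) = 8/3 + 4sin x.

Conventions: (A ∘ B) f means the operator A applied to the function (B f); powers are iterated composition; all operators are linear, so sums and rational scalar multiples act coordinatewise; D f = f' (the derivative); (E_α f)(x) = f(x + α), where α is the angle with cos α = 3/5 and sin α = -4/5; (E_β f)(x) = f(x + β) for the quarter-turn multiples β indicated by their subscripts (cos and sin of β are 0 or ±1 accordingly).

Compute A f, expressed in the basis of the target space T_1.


E_pi/2 f = 8/3 + 4cos x
D E_pi/2 f = -4sin x
E_alpha D E_pi/2 f = (16/5)cos x - (12/5)sin x
D E_alpha D E_pi/2 f = -(12/5)cos x - (16/5)sin x

g(x) = -(12/5)cos x - (16/5)sin x


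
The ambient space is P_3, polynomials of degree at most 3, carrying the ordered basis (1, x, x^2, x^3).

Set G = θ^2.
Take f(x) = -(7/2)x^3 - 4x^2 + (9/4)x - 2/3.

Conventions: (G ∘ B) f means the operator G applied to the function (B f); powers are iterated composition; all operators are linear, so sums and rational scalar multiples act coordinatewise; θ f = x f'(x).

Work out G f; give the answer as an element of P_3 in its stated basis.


g(x) = -(63/2)x^3 - 16x^2 + (9/4)x

θ f = -(21/2)x^3 - 8x^2 + (9/4)x
θ θ f = -(63/2)x^3 - 16x^2 + (9/4)x


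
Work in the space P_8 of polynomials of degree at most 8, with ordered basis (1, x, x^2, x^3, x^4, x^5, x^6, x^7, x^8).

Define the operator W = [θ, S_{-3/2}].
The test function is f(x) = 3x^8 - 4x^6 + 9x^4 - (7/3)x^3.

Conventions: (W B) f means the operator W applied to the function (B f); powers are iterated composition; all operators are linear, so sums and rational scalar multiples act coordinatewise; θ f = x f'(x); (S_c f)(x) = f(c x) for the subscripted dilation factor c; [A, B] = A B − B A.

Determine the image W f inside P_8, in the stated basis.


g(x) = 0

S_{-3/2} f = (19683/256)x^8 - (729/16)x^6 + (729/16)x^4 + (63/8)x^3
θ S_{-3/2} f = (19683/32)x^8 - (2187/8)x^6 + (729/4)x^4 + (189/8)x^3
θ f = 24x^8 - 24x^6 + 36x^4 - 7x^3
S_{-3/2} θ f = (19683/32)x^8 - (2187/8)x^6 + (729/4)x^4 + (189/8)x^3
[θ, S_{-3/2}] f = 0


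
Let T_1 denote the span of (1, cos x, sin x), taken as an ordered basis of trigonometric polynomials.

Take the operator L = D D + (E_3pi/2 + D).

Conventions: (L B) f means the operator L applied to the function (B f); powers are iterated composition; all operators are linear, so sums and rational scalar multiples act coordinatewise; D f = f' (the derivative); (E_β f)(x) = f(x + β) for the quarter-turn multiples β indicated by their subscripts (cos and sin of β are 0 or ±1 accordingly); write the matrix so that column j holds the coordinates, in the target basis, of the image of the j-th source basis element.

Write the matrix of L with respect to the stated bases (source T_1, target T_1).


the matrix is [[1, 0, 0]; [0, -1, 0]; [0, 0, -1]] (rows listed top to bottom)

image of 1: 1
image of cos x: -cos x
image of sin x: -sin x
each image's coordinates form column j of the matrix


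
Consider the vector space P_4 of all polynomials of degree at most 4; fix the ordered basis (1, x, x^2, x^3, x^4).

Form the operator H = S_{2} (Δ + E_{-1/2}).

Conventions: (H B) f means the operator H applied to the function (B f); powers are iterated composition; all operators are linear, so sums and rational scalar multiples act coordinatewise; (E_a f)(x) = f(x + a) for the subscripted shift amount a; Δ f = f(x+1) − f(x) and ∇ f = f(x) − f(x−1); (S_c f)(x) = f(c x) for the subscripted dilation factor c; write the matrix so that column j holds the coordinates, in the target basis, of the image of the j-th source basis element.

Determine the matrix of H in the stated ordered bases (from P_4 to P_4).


the matrix is [[1, 1/2, 5/4, 7/8, 17/16]; [0, 2, 2, 15/2, 7]; [0, 0, 4, 6, 30]; [0, 0, 0, 8, 16]; [0, 0, 0, 0, 16]] (rows listed top to bottom)

image of 1: 1
image of x: 2x + 1/2
image of x^2: 4x^2 + 2x + 5/4
image of x^3: 8x^3 + 6x^2 + (15/2)x + 7/8
image of x^4: 16x^4 + 16x^3 + 30x^2 + 7x + 17/16
each image's coordinates form column j of the matrix


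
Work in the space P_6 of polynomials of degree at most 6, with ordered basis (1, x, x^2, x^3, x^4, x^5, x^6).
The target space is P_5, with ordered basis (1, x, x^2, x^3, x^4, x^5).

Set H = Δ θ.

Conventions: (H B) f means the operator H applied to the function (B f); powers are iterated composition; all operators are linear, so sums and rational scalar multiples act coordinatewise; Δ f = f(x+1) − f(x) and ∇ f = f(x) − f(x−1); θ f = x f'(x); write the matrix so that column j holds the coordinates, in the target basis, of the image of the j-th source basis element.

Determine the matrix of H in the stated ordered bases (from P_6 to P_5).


the matrix is [[0, 1, 2, 3, 4, 5, 6]; [0, 0, 4, 9, 16, 25, 36]; [0, 0, 0, 9, 24, 50, 90]; [0, 0, 0, 0, 16, 50, 120]; [0, 0, 0, 0, 0, 25, 90]; [0, 0, 0, 0, 0, 0, 36]] (rows listed top to bottom)

image of 1: 0
image of x: 1
image of x^2: 4x + 2
image of x^3: 9x^2 + 9x + 3
image of x^4: 16x^3 + 24x^2 + 16x + 4
image of x^5: 25x^4 + 50x^3 + 50x^2 + 25x + 5
image of x^6: 36x^5 + 90x^4 + 120x^3 + 90x^2 + 36x + 6
each image's coordinates form column j of the matrix


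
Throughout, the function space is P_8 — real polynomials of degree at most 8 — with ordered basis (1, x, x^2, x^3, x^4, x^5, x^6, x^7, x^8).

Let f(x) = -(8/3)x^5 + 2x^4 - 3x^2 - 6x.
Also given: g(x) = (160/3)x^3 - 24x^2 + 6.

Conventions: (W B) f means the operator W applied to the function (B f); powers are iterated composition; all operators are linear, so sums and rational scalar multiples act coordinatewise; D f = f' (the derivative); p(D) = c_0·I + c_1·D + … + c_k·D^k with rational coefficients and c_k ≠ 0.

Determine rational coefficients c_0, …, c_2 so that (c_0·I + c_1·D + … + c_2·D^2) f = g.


D^0 f = -(8/3)x^5 + 2x^4 - 3x^2 - 6x
D^1 f = -(40/3)x^4 + 8x^3 - 6x - 6
D^2 f = -(160/3)x^3 + 24x^2 - 6
matching coefficients of g against c_0 f + c_1 Df + … from the top degree down determines the c_i
solution: c_0 = 0, c_1 = 0, c_2 = -1

p(D) = -D^2, i.e. c_0 = 0, c_1 = 0, c_2 = -1


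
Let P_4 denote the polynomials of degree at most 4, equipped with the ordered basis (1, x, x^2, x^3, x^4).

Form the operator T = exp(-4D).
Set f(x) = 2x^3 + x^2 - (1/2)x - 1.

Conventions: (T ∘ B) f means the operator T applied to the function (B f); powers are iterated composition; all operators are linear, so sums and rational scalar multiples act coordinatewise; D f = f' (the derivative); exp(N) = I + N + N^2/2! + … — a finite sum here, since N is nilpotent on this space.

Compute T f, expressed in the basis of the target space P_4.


order-1 term: -24x^2 - 8x + 2
order-2 term: 96x + 16
order-3 term: -128
the series for exp(-4D) f terminates at order 3
exp(-4D) f = 2x^3 - 23x^2 + (175/2)x - 111

the result is g(x) = 2x^3 - 23x^2 + (175/2)x - 111


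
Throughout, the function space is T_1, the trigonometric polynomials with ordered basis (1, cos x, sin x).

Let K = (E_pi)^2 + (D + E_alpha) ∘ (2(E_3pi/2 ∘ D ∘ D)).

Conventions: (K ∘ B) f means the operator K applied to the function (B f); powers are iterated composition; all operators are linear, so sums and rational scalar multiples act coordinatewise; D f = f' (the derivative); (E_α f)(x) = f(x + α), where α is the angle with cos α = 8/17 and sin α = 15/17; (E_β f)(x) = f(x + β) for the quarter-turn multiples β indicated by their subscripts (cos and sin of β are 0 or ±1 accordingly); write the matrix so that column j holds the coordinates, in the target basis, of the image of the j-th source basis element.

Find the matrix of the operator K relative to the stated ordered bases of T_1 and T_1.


image of 1: 1
image of cos x: -(47/17)cos x - (16/17)sin x
image of sin x: (16/17)cos x - (47/17)sin x
each image's coordinates form column j of the matrix

the matrix is [[1, 0, 0]; [0, -47/17, 16/17]; [0, -16/17, -47/17]] (rows listed top to bottom)


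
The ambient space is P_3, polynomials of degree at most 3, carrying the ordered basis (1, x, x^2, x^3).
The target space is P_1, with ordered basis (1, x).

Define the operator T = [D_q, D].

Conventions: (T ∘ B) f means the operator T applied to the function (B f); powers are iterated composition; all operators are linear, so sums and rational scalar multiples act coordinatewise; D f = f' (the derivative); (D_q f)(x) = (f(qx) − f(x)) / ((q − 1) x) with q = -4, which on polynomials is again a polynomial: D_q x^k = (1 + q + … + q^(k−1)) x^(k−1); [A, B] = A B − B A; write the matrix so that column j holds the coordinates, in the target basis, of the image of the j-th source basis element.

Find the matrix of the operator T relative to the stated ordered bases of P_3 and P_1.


the matrix is [[0, 0, 5, 0]; [0, 0, 0, -35]] (rows listed top to bottom)

image of 1: 0
image of x: 0
image of x^2: 5
image of x^3: -35x
each image's coordinates form column j of the matrix


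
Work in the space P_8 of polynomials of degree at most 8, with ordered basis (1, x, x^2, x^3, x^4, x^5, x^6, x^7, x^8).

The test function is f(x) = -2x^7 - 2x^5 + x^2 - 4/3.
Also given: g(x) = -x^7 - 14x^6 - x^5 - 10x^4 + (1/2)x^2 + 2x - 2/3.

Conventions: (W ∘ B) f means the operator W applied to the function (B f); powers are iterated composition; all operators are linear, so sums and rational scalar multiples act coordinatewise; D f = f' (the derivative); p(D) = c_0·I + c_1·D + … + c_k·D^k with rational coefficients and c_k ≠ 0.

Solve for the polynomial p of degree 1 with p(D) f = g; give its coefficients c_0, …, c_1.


D^0 f = -2x^7 - 2x^5 + x^2 - 4/3
D^1 f = -14x^6 - 10x^4 + 2x
matching coefficients of g against c_0 f + c_1 Df + … from the top degree down determines the c_i
solution: c_0 = 1/2, c_1 = 1

c_0 = 1/2, c_1 = 1


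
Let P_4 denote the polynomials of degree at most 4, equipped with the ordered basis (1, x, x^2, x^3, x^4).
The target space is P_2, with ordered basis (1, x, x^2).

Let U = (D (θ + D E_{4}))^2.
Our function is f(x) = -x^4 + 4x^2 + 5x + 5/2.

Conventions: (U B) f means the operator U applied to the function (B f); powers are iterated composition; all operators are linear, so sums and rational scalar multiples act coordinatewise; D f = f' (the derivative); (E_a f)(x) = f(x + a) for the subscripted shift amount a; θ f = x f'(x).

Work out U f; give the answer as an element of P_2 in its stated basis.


θ f = -4x^4 + 8x^2 + 5x
E_{4} f = -x^4 - 16x^3 - 92x^2 - 219x - 339/2
D E_{4} f = -4x^3 - 48x^2 - 184x - 219
(θ + D E_{4}) f = -4x^4 - 4x^3 - 40x^2 - 179x - 219
D (θ + D E_{4}) f = -16x^3 - 12x^2 - 80x - 179
θ (D (θ + D E_{4})) f = -48x^3 - 24x^2 - 80x
E_{4} (D (θ + D E_{4})) f = -16x^3 - 204x^2 - 944x - 1715
D E_{4} (D (θ + D E_{4})) f = -48x^2 - 408x - 944
(θ + D E_{4}) (D (θ + D E_{4})) f = -48x^3 - 72x^2 - 488x - 944
D (θ + D E_{4}) (D (θ + D E_{4})) f = -144x^2 - 144x - 488

the result is g(x) = -144x^2 - 144x - 488


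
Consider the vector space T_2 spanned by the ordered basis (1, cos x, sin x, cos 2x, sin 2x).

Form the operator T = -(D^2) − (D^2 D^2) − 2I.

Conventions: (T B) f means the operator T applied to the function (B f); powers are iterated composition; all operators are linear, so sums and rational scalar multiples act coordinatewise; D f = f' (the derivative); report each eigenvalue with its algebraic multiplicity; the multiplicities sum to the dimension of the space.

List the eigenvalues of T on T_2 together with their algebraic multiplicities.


λ = -14 (multiplicity 2), λ = -2 (multiplicity 3)

image of 1: -2
image of cos x: -2cos x
image of sin x: -2sin x
image of cos 2x: -14cos 2x
image of sin 2x: -14sin 2x
the matrix is diagonal; its diagonal is (-2, -2, -2, -14, -14)
for a triangular matrix the eigenvalues are the diagonal entries, with algebraic multiplicity their repetition count


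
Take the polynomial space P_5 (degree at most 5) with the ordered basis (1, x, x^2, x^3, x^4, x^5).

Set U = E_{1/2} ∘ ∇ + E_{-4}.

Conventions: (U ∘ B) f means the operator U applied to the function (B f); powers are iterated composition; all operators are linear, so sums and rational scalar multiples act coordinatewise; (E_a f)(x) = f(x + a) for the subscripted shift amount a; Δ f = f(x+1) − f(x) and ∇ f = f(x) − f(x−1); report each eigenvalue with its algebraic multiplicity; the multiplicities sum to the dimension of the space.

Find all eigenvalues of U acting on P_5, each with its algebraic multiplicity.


λ = 1 (multiplicity 6)

image of 1: 1
image of x: x - 3
image of x^2: x^2 - 6x + 16
image of x^3: x^3 - 9x^2 + 48x - 255/4
image of x^4: x^4 - 12x^3 + 96x^2 - 255x + 256
image of x^5: x^5 - 15x^4 + 160x^3 - (1275/2)x^2 + 1280x - 16383/16
the matrix is upper triangular; its diagonal is (1, 1, 1, 1, 1, 1)
for a triangular matrix the eigenvalues are the diagonal entries, with algebraic multiplicity their repetition count


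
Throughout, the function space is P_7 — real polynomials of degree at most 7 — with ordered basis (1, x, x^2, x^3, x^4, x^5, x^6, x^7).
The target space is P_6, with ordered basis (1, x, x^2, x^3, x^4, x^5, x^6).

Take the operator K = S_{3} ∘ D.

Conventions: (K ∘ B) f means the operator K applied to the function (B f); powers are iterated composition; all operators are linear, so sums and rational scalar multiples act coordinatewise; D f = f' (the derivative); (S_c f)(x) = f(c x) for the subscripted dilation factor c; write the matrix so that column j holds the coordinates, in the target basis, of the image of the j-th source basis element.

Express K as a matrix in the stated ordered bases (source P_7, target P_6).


image of 1: 0
image of x: 1
image of x^2: 6x
image of x^3: 27x^2
image of x^4: 108x^3
image of x^5: 405x^4
image of x^6: 1458x^5
image of x^7: 5103x^6
each image's coordinates form column j of the matrix

the matrix is [[0, 1, 0, 0, 0, 0, 0, 0]; [0, 0, 6, 0, 0, 0, 0, 0]; [0, 0, 0, 27, 0, 0, 0, 0]; [0, 0, 0, 0, 108, 0, 0, 0]; [0, 0, 0, 0, 0, 405, 0, 0]; [0, 0, 0, 0, 0, 0, 1458, 0]; [0, 0, 0, 0, 0, 0, 0, 5103]] (rows listed top to bottom)


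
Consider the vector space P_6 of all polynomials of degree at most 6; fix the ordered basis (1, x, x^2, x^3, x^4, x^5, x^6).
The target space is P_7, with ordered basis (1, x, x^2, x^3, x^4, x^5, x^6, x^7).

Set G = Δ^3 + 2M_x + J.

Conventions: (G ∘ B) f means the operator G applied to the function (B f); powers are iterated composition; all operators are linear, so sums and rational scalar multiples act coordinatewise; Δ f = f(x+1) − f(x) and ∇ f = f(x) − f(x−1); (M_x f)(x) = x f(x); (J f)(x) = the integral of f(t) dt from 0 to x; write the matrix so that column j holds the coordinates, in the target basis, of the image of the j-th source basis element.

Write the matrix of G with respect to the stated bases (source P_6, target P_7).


image of 1: 3x
image of x: (5/2)x^2
image of x^2: (7/3)x^3
image of x^3: (9/4)x^4 + 6
image of x^4: (11/5)x^5 + 24x + 36
image of x^5: (13/6)x^6 + 60x^2 + 180x + 150
image of x^6: (15/7)x^7 + 120x^3 + 540x^2 + 900x + 540
each image's coordinates form column j of the matrix

the matrix is [[0, 0, 0, 6, 36, 150, 540]; [3, 0, 0, 0, 24, 180, 900]; [0, 5/2, 0, 0, 0, 60, 540]; [0, 0, 7/3, 0, 0, 0, 120]; [0, 0, 0, 9/4, 0, 0, 0]; [0, 0, 0, 0, 11/5, 0, 0]; [0, 0, 0, 0, 0, 13/6, 0]; [0, 0, 0, 0, 0, 0, 15/7]] (rows listed top to bottom)


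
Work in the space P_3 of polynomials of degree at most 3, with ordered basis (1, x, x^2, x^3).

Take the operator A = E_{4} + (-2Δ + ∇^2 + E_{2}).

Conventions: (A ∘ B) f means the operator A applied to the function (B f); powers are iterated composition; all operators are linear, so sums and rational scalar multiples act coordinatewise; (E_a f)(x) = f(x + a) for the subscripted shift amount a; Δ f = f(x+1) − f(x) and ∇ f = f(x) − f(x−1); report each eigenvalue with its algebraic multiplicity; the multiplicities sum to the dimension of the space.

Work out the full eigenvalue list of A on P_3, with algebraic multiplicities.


image of 1: 2
image of x: 2x + 4
image of x^2: 2x^2 + 8x + 20
image of x^3: 2x^3 + 12x^2 + 60x + 64
the matrix is upper triangular; its diagonal is (2, 2, 2, 2)
for a triangular matrix the eigenvalues are the diagonal entries, with algebraic multiplicity their repetition count

λ = 2 (multiplicity 4)


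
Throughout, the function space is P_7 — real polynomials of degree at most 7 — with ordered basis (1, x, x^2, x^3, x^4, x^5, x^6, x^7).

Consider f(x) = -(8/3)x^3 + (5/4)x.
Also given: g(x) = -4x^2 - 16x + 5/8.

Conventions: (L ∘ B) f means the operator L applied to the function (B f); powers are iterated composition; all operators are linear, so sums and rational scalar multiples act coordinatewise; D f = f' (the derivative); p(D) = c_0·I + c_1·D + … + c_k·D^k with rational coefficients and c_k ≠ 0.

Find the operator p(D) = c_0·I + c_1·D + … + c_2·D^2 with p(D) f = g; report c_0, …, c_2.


p(D) = (1/2)·D + D^2, i.e. c_0 = 0, c_1 = 1/2, c_2 = 1

D^0 f = -(8/3)x^3 + (5/4)x
D^1 f = -8x^2 + 5/4
D^2 f = -16x
matching coefficients of g against c_0 f + c_1 Df + … from the top degree down determines the c_i
solution: c_0 = 0, c_1 = 1/2, c_2 = 1


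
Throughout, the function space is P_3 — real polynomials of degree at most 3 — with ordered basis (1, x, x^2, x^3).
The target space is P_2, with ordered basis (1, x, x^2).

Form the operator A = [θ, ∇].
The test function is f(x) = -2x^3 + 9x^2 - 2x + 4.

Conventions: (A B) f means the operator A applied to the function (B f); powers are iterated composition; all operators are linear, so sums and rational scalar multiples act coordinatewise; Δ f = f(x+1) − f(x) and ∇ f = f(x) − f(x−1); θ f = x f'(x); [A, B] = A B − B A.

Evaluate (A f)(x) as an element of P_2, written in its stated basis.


∇ f = -6x^2 + 24x - 13
θ ∇ f = -12x^2 + 24x
θ f = -6x^3 + 18x^2 - 2x
∇ θ f = -18x^2 + 54x - 26
[θ, ∇] f = 6x^2 - 30x + 26

the image equals g(x) = 6x^2 - 30x + 26


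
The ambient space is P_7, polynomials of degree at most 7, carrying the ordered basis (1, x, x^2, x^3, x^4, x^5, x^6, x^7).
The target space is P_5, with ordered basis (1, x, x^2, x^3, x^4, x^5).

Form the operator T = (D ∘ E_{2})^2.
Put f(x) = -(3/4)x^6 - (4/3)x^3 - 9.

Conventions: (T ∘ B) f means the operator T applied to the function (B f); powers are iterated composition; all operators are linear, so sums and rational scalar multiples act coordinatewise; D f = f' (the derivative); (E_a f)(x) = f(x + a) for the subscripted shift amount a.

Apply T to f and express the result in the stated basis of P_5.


E_{2} f = -(3/4)x^6 - 9x^5 - 45x^4 - (364/3)x^3 - 188x^2 - 160x - 203/3
D E_{2} f = -(9/2)x^5 - 45x^4 - 180x^3 - 364x^2 - 376x - 160
E_{2} (D ∘ E_{2}) f = -(9/2)x^5 - 90x^4 - 720x^3 - 2884x^2 - 5792x - 4672
D E_{2} (D ∘ E_{2}) f = -(45/2)x^4 - 360x^3 - 2160x^2 - 5768x - 5792

g(x) = -(45/2)x^4 - 360x^3 - 2160x^2 - 5768x - 5792


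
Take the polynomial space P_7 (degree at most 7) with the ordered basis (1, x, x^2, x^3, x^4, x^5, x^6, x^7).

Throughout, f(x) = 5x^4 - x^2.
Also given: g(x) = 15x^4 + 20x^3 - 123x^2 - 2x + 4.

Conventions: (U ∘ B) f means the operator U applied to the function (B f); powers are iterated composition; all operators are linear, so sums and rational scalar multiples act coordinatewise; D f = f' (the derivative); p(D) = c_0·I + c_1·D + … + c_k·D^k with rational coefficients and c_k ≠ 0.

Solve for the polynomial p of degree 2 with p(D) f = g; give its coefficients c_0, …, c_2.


D^0 f = 5x^4 - x^2
D^1 f = 20x^3 - 2x
D^2 f = 60x^2 - 2
matching coefficients of g against c_0 f + c_1 Df + … from the top degree down determines the c_i
solution: c_0 = 3, c_1 = 1, c_2 = -2

c_0 = 3, c_1 = 1, c_2 = -2


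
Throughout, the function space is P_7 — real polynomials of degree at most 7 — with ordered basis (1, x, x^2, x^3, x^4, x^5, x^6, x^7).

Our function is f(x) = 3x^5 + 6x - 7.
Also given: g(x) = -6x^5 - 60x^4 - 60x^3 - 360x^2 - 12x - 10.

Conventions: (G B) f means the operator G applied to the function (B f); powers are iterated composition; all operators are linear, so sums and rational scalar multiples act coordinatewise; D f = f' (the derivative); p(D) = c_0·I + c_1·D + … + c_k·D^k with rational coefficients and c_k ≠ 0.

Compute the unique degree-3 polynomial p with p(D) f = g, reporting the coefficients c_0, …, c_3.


D^0 f = 3x^5 + 6x - 7
D^1 f = 15x^4 + 6
D^2 f = 60x^3
D^3 f = 180x^2
matching coefficients of g against c_0 f + c_1 Df + … from the top degree down determines the c_i
solution: c_0 = -2, c_1 = -4, c_2 = -1, c_3 = -2

c_0 = -2, c_1 = -4, c_2 = -1, c_3 = -2


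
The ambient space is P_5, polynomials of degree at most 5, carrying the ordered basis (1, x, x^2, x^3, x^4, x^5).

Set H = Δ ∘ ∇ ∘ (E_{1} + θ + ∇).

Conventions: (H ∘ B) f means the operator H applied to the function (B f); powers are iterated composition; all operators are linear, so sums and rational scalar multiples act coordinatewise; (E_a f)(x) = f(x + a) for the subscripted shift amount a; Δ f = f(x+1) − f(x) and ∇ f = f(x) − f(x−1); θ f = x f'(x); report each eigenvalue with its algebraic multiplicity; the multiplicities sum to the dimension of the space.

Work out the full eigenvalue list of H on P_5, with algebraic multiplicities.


image of 1: 0
image of x: 0
image of x^2: 6
image of x^3: 24x + 12
image of x^4: 60x^2 + 48x + 10
image of x^5: 120x^3 + 120x^2 + 60x + 60
the matrix is upper triangular; its diagonal is (0, 0, 0, 0, 0, 0)
for a triangular matrix the eigenvalues are the diagonal entries, with algebraic multiplicity their repetition count

λ = 0 (multiplicity 6)


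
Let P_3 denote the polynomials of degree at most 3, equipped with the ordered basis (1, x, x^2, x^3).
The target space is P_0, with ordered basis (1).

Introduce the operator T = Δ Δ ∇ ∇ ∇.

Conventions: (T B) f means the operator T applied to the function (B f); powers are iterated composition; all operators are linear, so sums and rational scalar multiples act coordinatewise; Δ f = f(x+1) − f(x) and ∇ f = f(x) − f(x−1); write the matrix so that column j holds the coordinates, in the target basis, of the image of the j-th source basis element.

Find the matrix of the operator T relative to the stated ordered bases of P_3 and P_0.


the matrix is [[0, 0, 0, 0]] (rows listed top to bottom)

image of 1: 0
image of x: 0
image of x^2: 0
image of x^3: 0
each image's coordinates form column j of the matrix


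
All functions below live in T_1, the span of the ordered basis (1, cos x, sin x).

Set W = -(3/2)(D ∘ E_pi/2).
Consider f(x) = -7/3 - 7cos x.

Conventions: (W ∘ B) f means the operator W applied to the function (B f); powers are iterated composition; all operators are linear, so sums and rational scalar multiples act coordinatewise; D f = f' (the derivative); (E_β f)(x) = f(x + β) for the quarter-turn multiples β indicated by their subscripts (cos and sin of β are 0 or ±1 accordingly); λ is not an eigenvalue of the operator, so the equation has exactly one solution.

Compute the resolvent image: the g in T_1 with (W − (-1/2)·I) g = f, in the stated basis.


the image equals g(x) = -14/3 - (7/2)cos x

write g with unknown coordinates in the stated basis and equate coefficients in (W − (-1/2)·I) g = f
solving from the highest basis element down gives g = -14/3 - (7/2)cos x
check: W g = -(21/4)cos x
so W g − (-1/2)·g = -7/3 - 7cos x = f ✓


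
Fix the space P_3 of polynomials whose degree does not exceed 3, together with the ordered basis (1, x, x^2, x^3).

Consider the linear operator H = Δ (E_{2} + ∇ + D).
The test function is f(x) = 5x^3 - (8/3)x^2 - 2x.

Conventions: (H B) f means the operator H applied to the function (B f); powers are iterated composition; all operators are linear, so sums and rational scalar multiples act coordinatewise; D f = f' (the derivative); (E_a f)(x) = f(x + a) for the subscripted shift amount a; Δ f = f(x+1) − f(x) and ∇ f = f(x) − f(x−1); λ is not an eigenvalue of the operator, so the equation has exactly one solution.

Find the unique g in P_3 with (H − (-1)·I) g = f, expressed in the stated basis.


the image equals g(x) = 5x^3 - (53/3)x^2 - (305/3)x + 452/3

write g with unknown coordinates in the stated basis and equate coefficients in (H − (-1)·I) g = f
solving from the highest basis element down gives g = 5x^3 - (53/3)x^2 - (305/3)x + 452/3
check: H g = 15x^2 + (299/3)x - 452/3
so H g − (-1)·g = 5x^3 - (8/3)x^2 - 2x = f ✓


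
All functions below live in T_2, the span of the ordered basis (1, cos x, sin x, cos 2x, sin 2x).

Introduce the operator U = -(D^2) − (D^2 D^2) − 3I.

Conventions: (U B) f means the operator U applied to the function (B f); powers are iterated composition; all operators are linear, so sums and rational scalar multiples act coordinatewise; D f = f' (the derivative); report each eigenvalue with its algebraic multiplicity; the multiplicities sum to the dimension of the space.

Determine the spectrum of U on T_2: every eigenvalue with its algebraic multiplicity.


λ = -15 (multiplicity 2), λ = -3 (multiplicity 3)

image of 1: -3
image of cos x: -3cos x
image of sin x: -3sin x
image of cos 2x: -15cos 2x
image of sin 2x: -15sin 2x
the matrix is diagonal; its diagonal is (-3, -3, -3, -15, -15)
for a triangular matrix the eigenvalues are the diagonal entries, with algebraic multiplicity their repetition count
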